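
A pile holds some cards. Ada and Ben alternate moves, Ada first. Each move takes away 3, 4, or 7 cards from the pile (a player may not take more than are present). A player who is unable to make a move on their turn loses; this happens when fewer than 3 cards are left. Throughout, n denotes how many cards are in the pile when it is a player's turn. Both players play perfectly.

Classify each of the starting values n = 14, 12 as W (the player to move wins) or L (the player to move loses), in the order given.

14: W, 12: L

Use the standard recursion: the mover loses at a terminal position; elsewhere, the mover wins exactly when some move hands the opponent an L position.
n=0: no move → L
n=1: no move → L
n=2: no move → L
n=3: reaches L-position 0 → W
n=4: reaches L-position 1 → W
n=5: reaches L-position 2 → W
n=6: reaches L-position 2 → W
n=7: reaches L-position 0 → W
n=8: reaches L-position 1 → W
n=9: reaches L-position 2 → W
n=10: only reaches 7(W), 6(W), 3(W), all W → L
n=11: only reaches 8(W), 7(W), 4(W), all W → L
n=12: only reaches 9(W), 8(W), 5(W), all W → L
n=13: reaches L-position 10 → W
n=14: reaches L-position 11 → W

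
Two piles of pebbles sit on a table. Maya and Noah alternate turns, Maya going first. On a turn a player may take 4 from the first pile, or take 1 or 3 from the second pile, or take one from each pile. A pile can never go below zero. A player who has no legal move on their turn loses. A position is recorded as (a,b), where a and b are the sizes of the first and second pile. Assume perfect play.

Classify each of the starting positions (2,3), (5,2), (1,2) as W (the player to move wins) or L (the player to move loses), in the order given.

Use the standard recursion: the mover loses at a terminal position; elsewhere, the mover wins exactly when some move hands the opponent an L position.
No move ever increases a pile, so every position that can arise here has a ≤ 5 and b ≤ 3; it is enough to label the cells with 0 ≤ a ≤ 5 and 0 ≤ b ≤ 3.
Every move lowers a or b (never raises either), so fill the grid row by row in increasing a, and left to right within a row: each cell's successors are then already labelled.
      b=0  b=1  b=2  b=3
a=0:    L    W    L    W
a=1:    L    W    L    W
a=2:    L    W    L    W
a=3:    L    W    L    W
a=4:    W    W    W    W
a=5:    W    L    W    L
Cells with no legal move (terminal, hence L): (0,0), (1,0), (2,0), (3,0).
The remaining L cells, each justified by listing all of its moves:
(0,2): →(0,1)(W) only, which is W, so L
(1,2): →(1,1)(W), (0,1)(W) — all W, so L
(2,2): →(2,1)(W), (1,1)(W) — all W, so L
(3,2): →(3,1)(W), (2,1)(W) — all W, so L
(5,1): →(1,1)(W), (5,0)(W), (4,0)(W) — all W, so L
(5,3): →(1,3)(W), (5,2)(W), (5,0)(W), (4,2)(W) — all W, so L
Every other cell has at least one move into one of the L cells above, so it is W.
(2,3): the move to (2,2) reaches an L cell, so W
(5,2): the move to (1,2) reaches an L cell, so W
(1,2): one of the L cells justified above, so L

(2,3): W, (5,2): W, (1,2): L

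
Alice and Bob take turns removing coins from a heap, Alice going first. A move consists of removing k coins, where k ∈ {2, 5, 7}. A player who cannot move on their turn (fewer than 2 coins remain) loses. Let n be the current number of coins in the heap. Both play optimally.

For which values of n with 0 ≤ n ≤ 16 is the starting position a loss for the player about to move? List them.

0, 1, 4, 10, 13, 14

Build the W/L table. Terminal = L. A non-terminal position is W if it has a move to some L; otherwise it is L.
n=0: no move → L
n=1: no move → L
n=2: can move to 0, which is L ⇒ W
n=3: can move to 1, which is L ⇒ W
n=4: the only move is to 2(W), a W ⇒ L
n=5: can move to 0, which is L ⇒ W
n=6: can move to 4, which is L ⇒ W
n=7: can move to 0, which is L ⇒ W
n=8: can move to 1, which is L ⇒ W
n=9: can move to 4, which is L ⇒ W
n=10: moves to 8(W), 5(W), 3(W); every one is W ⇒ L
n=11: can move to 4, which is L ⇒ W
n=12: can move to 10, which is L ⇒ W
n=13: moves to 11(W), 8(W), 6(W); every one is W ⇒ L
n=14: moves to 12(W), 9(W), 7(W); every one is W ⇒ L
n=15: can move to 13, which is L ⇒ W
n=16: can move to 14, which is L ⇒ W
Reading off the rows marked L gives the requested list; there are 6 such values of n.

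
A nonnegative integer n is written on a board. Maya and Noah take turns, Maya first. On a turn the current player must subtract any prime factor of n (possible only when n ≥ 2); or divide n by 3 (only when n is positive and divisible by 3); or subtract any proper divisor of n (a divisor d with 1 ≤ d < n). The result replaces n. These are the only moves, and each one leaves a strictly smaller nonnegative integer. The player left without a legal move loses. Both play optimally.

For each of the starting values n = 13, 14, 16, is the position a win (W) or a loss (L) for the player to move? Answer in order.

Build the W/L table. Terminal = L. A non-terminal position is W if it has a move to some L; otherwise it is L.
n=0: no move → L
n=1: no move → L
n=2: can move to 0, which is L ⇒ W
n=3: can move to 0, which is L ⇒ W
n=4: moves to 2(W), 3(W); every one is W ⇒ L
n=5: can move to 0, which is L ⇒ W
n=6: can move to 4, which is L ⇒ W
n=7: can move to 0, which is L ⇒ W
n=8: can move to 4, which is L ⇒ W
n=9: moves to 3(W), 6(W), 8(W); every one is W ⇒ L
n=10: can move to 9, which is L ⇒ W
n=11: can move to 0, which is L ⇒ W
n=12: can move to 4, which is L ⇒ W
n=13: can move to 0, which is L ⇒ W
n=14: moves to 7(W), 12(W), 13(W); every one is W ⇒ L
n=15: can move to 14, which is L ⇒ W
n=16: can move to 14, which is L ⇒ W

13: W, 14: L, 16: W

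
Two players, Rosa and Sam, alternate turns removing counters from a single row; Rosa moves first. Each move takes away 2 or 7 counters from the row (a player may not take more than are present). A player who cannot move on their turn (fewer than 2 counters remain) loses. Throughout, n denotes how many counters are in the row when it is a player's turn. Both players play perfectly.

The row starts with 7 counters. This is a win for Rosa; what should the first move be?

Compute win/loss labels from the base case upward. A position with no move is L. Any other position is W if it can reach an L in one move, else L.
n=0: no move → L
n=1: no move → L
n=2: can move to 0, which is L ⇒ W
n=3: can move to 1, which is L ⇒ W
n=4: the only move is to 2(W), a W ⇒ L
n=5: the only move is to 3(W), a W ⇒ L
n=6: can move to 4, which is L ⇒ W
n=7: can move to 5, which is L ⇒ W
From 7, the L positions reachable in one move are: 5, 0. Any move reaching one of these is winning.

Remove 2, leaving 5.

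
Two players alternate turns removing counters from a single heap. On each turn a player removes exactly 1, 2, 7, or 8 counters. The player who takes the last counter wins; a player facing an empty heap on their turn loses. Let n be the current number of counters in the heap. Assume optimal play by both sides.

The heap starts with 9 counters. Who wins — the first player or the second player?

The second player wins.

Work bottom-up. With no move the player to move loses. Otherwise the position is W if at least one move leads to an L position for the opponent, and L if every move leads to a W.
n=0: no move → L
n=1: reaches L-position 0 → W
n=2: reaches L-position 0 → W
n=3: only reaches 2(W), 1(W), all W → L
n=4: reaches L-position 3 → W
n=5: reaches L-position 3 → W
n=6: only reaches 5(W), 4(W), all W → L
n=7: reaches L-position 6 → W
n=8: reaches L-position 6 → W
n=9: only reaches 8(W), 7(W), 2(W), 1(W), all W → L
Every move from 9 reaches a W position, so the mover loses.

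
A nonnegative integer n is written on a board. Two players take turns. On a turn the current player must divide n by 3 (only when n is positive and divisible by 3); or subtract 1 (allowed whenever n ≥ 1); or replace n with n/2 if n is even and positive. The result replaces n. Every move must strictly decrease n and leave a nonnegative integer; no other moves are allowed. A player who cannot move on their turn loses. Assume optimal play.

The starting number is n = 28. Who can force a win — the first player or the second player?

The second player wins.

Build the W/L table. Terminal = L. A non-terminal position is W if it has a move to some L; otherwise it is L.
n=0: no move → L
n=1: can move to 0, which is L ⇒ W
n=2: the only move is to 1(W), a W ⇒ L
n=3: can move to 2, which is L ⇒ W
n=4: can move to 2, which is L ⇒ W
n=5: the only move is to 4(W), a W ⇒ L
n=6: can move to 2, which is L ⇒ W
n=7: the only move is to 6(W), a W ⇒ L
n=8: can move to 7, which is L ⇒ W
n=9: moves to 3(W), 8(W); every one is W ⇒ L
n=10: can move to 5, which is L ⇒ W
n=11: the only move is to 10(W), a W ⇒ L
n=12: can move to 11, which is L ⇒ W
n=13: the only move is to 12(W), a W ⇒ L
n=14: can move to 7, which is L ⇒ W
n=15: can move to 5, which is L ⇒ W
n=16: moves to 8(W), 15(W); every one is W ⇒ L
n=17: can move to 16, which is L ⇒ W
n=18: can move to 9, which is L ⇒ W
n=19: the only move is to 18(W), a W ⇒ L
n=20: can move to 19, which is L ⇒ W
n=21: can move to 7, which is L ⇒ W
n=22: can move to 11, which is L ⇒ W
n=23: the only move is to 22(W), a W ⇒ L
n=24: can move to 23, which is L ⇒ W
n=25: the only move is to 24(W), a W ⇒ L
n=26: can move to 13, which is L ⇒ W
n=27: can move to 9, which is L ⇒ W
n=28: moves to 14(W), 27(W); every one is W ⇒ L
The starting position 28 is L: whatever the player to move does, the opponent receives a W position.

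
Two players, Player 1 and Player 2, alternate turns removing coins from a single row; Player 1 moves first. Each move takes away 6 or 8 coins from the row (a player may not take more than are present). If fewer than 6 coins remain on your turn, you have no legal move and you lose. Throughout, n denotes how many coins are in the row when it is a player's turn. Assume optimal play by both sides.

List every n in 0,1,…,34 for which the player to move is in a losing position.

Label each position W (a win for the player to move) or L (a loss). A position with no legal move is L; any other position is W exactly when some move reaches an L, and L when every move reaches a W.
n=0: no move → L
n=1: no move → L
n=2: no move → L
n=3: no move → L
n=4: no move → L
n=5: no move → L
n=6: W (go to 0, an L position)
n=7: W (go to 1, an L position)
n=8: W (go to 2, an L position)
n=9: W (go to 3, an L position)
n=10: W (go to 4, an L position)
n=11: W (go to 5, an L position)
n=12: W (go to 4, an L position)
n=13: W (go to 5, an L position)
n=14: L (options 8(W), 6(W) are all W)
n=15: L (options 9(W), 7(W) are all W)
n=16: L (options 10(W), 8(W) are all W)
n=17: L (options 11(W), 9(W) are all W)
n=18: L (options 12(W), 10(W) are all W)
n=19: L (options 13(W), 11(W) are all W)
n=20: W (go to 14, an L position)
n=21: W (go to 15, an L position)
n=22: W (go to 16, an L position)
n=23: W (go to 17, an L position)
n=24: W (go to 18, an L position)
n=25: W (go to 19, an L position)
n=26: W (go to 18, an L position)
n=27: W (go to 19, an L position)
n=28: L (options 22(W), 20(W) are all W)
n=29: L (options 23(W), 21(W) are all W)
n=30: L (options 24(W), 22(W) are all W)
n=31: L (options 25(W), 23(W) are all W)
n=32: L (options 26(W), 24(W) are all W)
n=33: L (options 27(W), 25(W) are all W)
n=34: W (go to 28, an L position)
Reading off the rows marked L gives the requested list; there are 18 such values of n.

0, 1, 2, 3, 4, 5, 14, 15, 16, 17, 18, 19, 28, 29, 30, 31, 32, 33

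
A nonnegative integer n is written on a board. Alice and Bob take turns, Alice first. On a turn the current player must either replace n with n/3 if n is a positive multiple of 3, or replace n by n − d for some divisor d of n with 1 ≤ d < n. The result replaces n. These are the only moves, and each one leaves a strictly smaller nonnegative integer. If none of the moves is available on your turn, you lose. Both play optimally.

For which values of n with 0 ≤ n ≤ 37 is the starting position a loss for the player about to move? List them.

Build the W/L table. Terminal = L. A non-terminal position is W if it has a move to some L; otherwise it is L.
n=0: no move → L
n=1: no move → L
n=2: can move to 1, which is L ⇒ W
n=3: can move to 1, which is L ⇒ W
n=4: moves to 2(W), 3(W); every one is W ⇒ L
n=5: can move to 4, which is L ⇒ W
n=6: can move to 4, which is L ⇒ W
n=7: the only move is to 6(W), a W ⇒ L
n=8: can move to 4, which is L ⇒ W
n=9: moves to 3(W), 6(W), 8(W); every one is W ⇒ L
n=10: can move to 9, which is L ⇒ W
n=11: the only move is to 10(W), a W ⇒ L
n=12: can move to 4, which is L ⇒ W
n=13: the only move is to 12(W), a W ⇒ L
n=14: can move to 7, which is L ⇒ W
n=15: moves to 5(W), 10(W), 12(W), 14(W); every one is W ⇒ L
n=16: can move to 15, which is L ⇒ W
n=17: the only move is to 16(W), a W ⇒ L
n=18: can move to 9, which is L ⇒ W
n=19: the only move is to 18(W), a W ⇒ L
n=20: can move to 15, which is L ⇒ W
n=21: can move to 7, which is L ⇒ W
n=22: can move to 11, which is L ⇒ W
n=23: the only move is to 22(W), a W ⇒ L
n=24: can move to 23, which is L ⇒ W
n=25: moves to 20(W), 24(W); every one is W ⇒ L
n=26: can move to 13, which is L ⇒ W
n=27: can move to 9, which is L ⇒ W
n=28: moves to 14(W), 21(W), 24(W), 26(W), 27(W); every one is W ⇒ L
n=29: can move to 28, which is L ⇒ W
n=30: can move to 15, which is L ⇒ W
n=31: the only move is to 30(W), a W ⇒ L
n=32: can move to 28, which is L ⇒ W
n=33: can move to 11, which is L ⇒ W
n=34: can move to 17, which is L ⇒ W
n=35: can move to 28, which is L ⇒ W
n=36: moves to 12(W), 18(W), 24(W), 27(W), 30(W), 32(W), 33(W), 34(W), 35(W); every one is W ⇒ L
n=37: can move to 36, which is L ⇒ W
The losing starting values of n are exactly the entries labelled L in this table (15 of them).

0, 1, 4, 7, 9, 11, 13, 15, 17, 19, 23, 25, 28, 31, 36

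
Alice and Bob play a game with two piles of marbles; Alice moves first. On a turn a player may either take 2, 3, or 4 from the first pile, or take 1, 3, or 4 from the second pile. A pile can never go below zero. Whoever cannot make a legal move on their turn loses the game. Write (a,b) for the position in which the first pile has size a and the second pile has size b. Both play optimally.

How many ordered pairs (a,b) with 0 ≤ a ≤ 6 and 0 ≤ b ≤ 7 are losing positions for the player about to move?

17

Build the W/L table. Terminal = L. A non-terminal position is W if it has a move to some L; otherwise it is L.
Every move lowers a or b (never raises either), so fill the grid row by row in increasing a, and left to right within a row: each cell's successors are then already labelled.
      b=0  b=1  b=2  b=3  b=4  b=5  b=6  b=7
a=0:    L    W    L    W    W    W    W    L
a=1:    L    W    L    W    W    W    W    L
a=2:    W    L    W    L    W    W    W    W
a=3:    W    L    W    L    W    W    W    W
a=4:    W    W    W    W    L    W    L    W
a=5:    W    W    W    W    L    W    L    W
a=6:    L    W    L    W    W    W    W    L
Cells with no legal move (terminal, hence L): (0,0), (1,0).
The remaining L cells, each justified by listing all of its moves:
(0,2): L (sole option (0,1)(W) is W)
(0,7): L (options (0,6)(W), (0,4)(W), (0,3)(W) are all W)
(1,2): L (sole option (1,1)(W) is W)
(1,7): L (options (1,6)(W), (1,4)(W), (1,3)(W) are all W)
(2,1): L (options (0,1)(W), (2,0)(W) are all W)
(2,3): L (options (0,3)(W), (2,2)(W), (2,0)(W) are all W)
(3,1): L (options (1,1)(W), (0,1)(W), (3,0)(W) are all W)
(3,3): L (options (1,3)(W), (0,3)(W), (3,2)(W), (3,0)(W) are all W)
(4,4): L (options (2,4)(W), (1,4)(W), (0,4)(W), (4,3)(W), (4,1)(W), (4,0)(W) are all W)
(4,6): L (options (2,6)(W), (1,6)(W), (0,6)(W), (4,5)(W), (4,3)(W), (4,2)(W) are all W)
(5,4): L (options (3,4)(W), (2,4)(W), (1,4)(W), (5,3)(W), (5,1)(W), (5,0)(W) are all W)
(5,6): L (options (3,6)(W), (2,6)(W), (1,6)(W), (5,5)(W), (5,3)(W), (5,2)(W) are all W)
(6,0): L (options (4,0)(W), (3,0)(W), (2,0)(W) are all W)
(6,2): L (options (4,2)(W), (3,2)(W), (2,2)(W), (6,1)(W) are all W)
(6,7): L (options (4,7)(W), (3,7)(W), (2,7)(W), (6,6)(W), (6,4)(W), (6,3)(W) are all W)
Every other cell has at least one move into one of the L cells above, so it is W.
L cells per row: a=0: 3, a=1: 3, a=2: 2, a=3: 2, a=4: 2, a=5: 2, a=6: 3; total 17.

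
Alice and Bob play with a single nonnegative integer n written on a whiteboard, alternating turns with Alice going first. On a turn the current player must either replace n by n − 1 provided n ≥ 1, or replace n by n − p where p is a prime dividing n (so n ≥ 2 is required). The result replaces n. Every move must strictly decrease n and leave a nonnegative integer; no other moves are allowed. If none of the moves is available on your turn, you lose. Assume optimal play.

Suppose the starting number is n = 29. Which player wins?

Alice wins.

Positions with no move are L. A position that does have a move is losing for the player to move precisely when every available move leads to a winning position for the opponent. Fill in the labels:
n=0: no move → L
n=1: reaches L-position 0 → W
n=2: reaches L-position 0 → W
n=3: reaches L-position 0 → W
n=4: only reaches 2(W), 3(W), all W → L
n=5: reaches L-position 0 → W
n=6: reaches L-position 4 → W
n=7: reaches L-position 0 → W
n=8: only reaches 6(W), 7(W), all W → L
n=9: reaches L-position 8 → W
n=10: reaches L-position 8 → W
n=11: reaches L-position 0 → W
n=12: only reaches 9(W), 10(W), 11(W), all W → L
n=13: reaches L-position 0 → W
n=14: reaches L-position 12 → W
n=15: reaches L-position 12 → W
n=16: only reaches 14(W), 15(W), all W → L
n=17: reaches L-position 0 → W
n=18: reaches L-position 16 → W
n=19: reaches L-position 0 → W
n=20: only reaches 15(W), 18(W), 19(W), all W → L
n=21: reaches L-position 20 → W
n=22: reaches L-position 20 → W
n=23: reaches L-position 0 → W
n=24: only reaches 21(W), 22(W), 23(W), all W → L
n=25: reaches L-position 20 → W
n=26: reaches L-position 24 → W
n=27: reaches L-position 24 → W
n=28: only reaches 21(W), 26(W), 27(W), all W → L
n=29: reaches L-position 0 → W
From 29 Alice can move to 0, reaching an L position.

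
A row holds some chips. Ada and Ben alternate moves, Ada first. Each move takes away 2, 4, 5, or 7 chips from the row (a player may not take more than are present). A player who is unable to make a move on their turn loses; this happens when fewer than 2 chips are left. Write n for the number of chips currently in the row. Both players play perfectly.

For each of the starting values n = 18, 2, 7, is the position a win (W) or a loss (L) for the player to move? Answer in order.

18: L, 2: W, 7: W

Build the W/L table. Terminal = L. A non-terminal position is W if it has a move to some L; otherwise it is L.
n=0: no move → L
n=1: no move → L
n=2: can move to 0, which is L ⇒ W
n=3: can move to 1, which is L ⇒ W
n=4: can move to 0, which is L ⇒ W
n=5: can move to 1, which is L ⇒ W
n=6: can move to 1, which is L ⇒ W
n=7: can move to 0, which is L ⇒ W
n=8: can move to 1, which is L ⇒ W
n=9: moves to 7(W), 5(W), 4(W), 2(W); every one is W ⇒ L
n=10: moves to 8(W), 6(W), 5(W), 3(W); every one is W ⇒ L
n=11: can move to 9, which is L ⇒ W
n=12: can move to 10, which is L ⇒ W
n=13: can move to 9, which is L ⇒ W
n=14: can move to 10, which is L ⇒ W
n=15: can move to 10, which is L ⇒ W
n=16: can move to 9, which is L ⇒ W
n=17: can move to 10, which is L ⇒ W
n=18: moves to 16(W), 14(W), 13(W), 11(W); every one is W ⇒ L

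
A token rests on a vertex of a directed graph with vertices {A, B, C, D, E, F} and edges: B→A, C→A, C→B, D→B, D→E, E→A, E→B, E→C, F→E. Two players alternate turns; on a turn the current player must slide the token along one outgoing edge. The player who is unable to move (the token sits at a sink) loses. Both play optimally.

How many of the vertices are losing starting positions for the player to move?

Work bottom-up. With no move the player to move loses. Otherwise the position is W if at least one move leads to an L position for the opponent, and L if every move leads to a W.
Every edge goes from a vertex to one that appears earlier in the order A, B, C, E, D, F, so processing vertices in that order labels each vertex after all of its successors.
A: no outgoing edge → L
B: →A(L), so W
C: →A(L), so W
E: →A(L), so W
D: →E(W), B(W) — all W, so L
F: →E(W) only, which is W, so L
The L vertices are A, D, F; that is 3 in all.

3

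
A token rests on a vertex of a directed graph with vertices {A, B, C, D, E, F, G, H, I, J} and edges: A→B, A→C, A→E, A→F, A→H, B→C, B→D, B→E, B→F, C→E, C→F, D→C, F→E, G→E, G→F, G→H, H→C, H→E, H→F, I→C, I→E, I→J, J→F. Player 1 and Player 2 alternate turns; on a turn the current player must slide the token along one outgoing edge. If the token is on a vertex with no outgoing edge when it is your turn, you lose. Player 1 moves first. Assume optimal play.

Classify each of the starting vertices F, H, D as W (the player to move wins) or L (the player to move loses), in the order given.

Use the standard recursion: the mover loses at a terminal position; elsewhere, the mover wins exactly when some move hands the opponent an L position.
Every edge goes from a vertex to one that appears earlier in the order E, F, C, H, D, J, G, I, B, A, so processing vertices in that order labels each vertex after all of its successors.
E: no outgoing edge → L
F: →E(L), so W
C: →E(L), so W
H: →E(L), so W
D: →C(W) only, which is W, so L
J: →F(W) only, which is W, so L
G: →E(L), so W
I: →J(L), so W
B: →D(L), so W
A: →E(L), so W

F: W, H: W, D: L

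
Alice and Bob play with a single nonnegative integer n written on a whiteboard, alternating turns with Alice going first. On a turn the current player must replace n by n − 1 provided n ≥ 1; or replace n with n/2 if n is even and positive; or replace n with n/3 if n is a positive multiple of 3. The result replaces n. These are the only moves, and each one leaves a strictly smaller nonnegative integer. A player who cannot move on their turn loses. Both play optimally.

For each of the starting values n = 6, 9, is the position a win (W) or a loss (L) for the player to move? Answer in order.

Build the W/L table. Terminal = L. A non-terminal position is W if it has a move to some L; otherwise it is L.
n=0: no move → L
n=1: →0(L), so W
n=2: →1(W) only, which is W, so L
n=3: →2(L), so W
n=4: →2(L), so W
n=5: →4(W) only, which is W, so L
n=6: →2(L), so W
n=7: →6(W) only, which is W, so L
n=8: →7(L), so W
n=9: →3(W), 8(W) — all W, so L

6: W, 9: L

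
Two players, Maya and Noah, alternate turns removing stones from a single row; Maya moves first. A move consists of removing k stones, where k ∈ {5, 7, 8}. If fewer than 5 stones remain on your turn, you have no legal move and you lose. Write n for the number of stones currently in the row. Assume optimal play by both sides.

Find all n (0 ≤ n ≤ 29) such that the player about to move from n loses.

0, 1, 2, 3, 4, 13, 14, 15, 16, 17, 26, 27, 28, 29

Positions with no move are L. A position that does have a move is losing for the player to move precisely when every available move leads to a winning position for the opponent. Fill in the labels:
n=0: no move → L
n=1: no move → L
n=2: no move → L
n=3: no move → L
n=4: no move → L
n=5: can move to 0, which is L ⇒ W
n=6: can move to 1, which is L ⇒ W
n=7: can move to 2, which is L ⇒ W
n=8: can move to 3, which is L ⇒ W
n=9: can move to 4, which is L ⇒ W
n=10: can move to 3, which is L ⇒ W
n=11: can move to 4, which is L ⇒ W
n=12: can move to 4, which is L ⇒ W
n=13: moves to 8(W), 6(W), 5(W); every one is W ⇒ L
n=14: moves to 9(W), 7(W), 6(W); every one is W ⇒ L
n=15: moves to 10(W), 8(W), 7(W); every one is W ⇒ L
n=16: moves to 11(W), 9(W), 8(W); every one is W ⇒ L
n=17: moves to 12(W), 10(W), 9(W); every one is W ⇒ L
n=18: can move to 13, which is L ⇒ W
n=19: can move to 14, which is L ⇒ W
n=20: can move to 15, which is L ⇒ W
n=21: can move to 16, which is L ⇒ W
n=22: can move to 17, which is L ⇒ W
n=23: can move to 16, which is L ⇒ W
n=24: can move to 17, which is L ⇒ W
n=25: can move to 17, which is L ⇒ W
n=26: moves to 21(W), 19(W), 18(W); every one is W ⇒ L
n=27: moves to 22(W), 20(W), 19(W); every one is W ⇒ L
n=28: moves to 23(W), 21(W), 20(W); every one is W ⇒ L
n=29: moves to 24(W), 22(W), 21(W); every one is W ⇒ L
The losing starting values of n are exactly the entries labelled L in this table (14 of them).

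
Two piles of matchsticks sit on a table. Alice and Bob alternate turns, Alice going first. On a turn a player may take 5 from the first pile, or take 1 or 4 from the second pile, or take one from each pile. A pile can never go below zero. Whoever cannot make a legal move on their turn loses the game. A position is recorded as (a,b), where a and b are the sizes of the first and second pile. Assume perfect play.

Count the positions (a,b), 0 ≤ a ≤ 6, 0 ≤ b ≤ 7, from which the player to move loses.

24

Label each position W (a win for the player to move) or L (a loss). A position with no legal move is L; any other position is W exactly when some move reaches an L, and L when every move reaches a W.
Every move lowers a or b (never raises either), so fill the grid row by row in increasing a, and left to right within a row: each cell's successors are then already labelled.
      b=0  b=1  b=2  b=3  b=4  b=5  b=6  b=7
a=0:    L    W    L    W    W    L    W    L
a=1:    L    W    L    W    W    L    W    L
a=2:    L    W    L    W    W    L    W    L
a=3:    L    W    L    W    W    L    W    L
a=4:    L    W    L    W    W    L    W    L
a=5:    W    W    W    W    L    W    W    W
a=6:    W    L    W    L    W    W    L    W
Cells with no legal move (terminal, hence L): (0,0), (1,0), (2,0), (3,0), (4,0).
The remaining L cells, each justified by listing all of its moves:
(0,2): →(0,1)(W) only, which is W, so L
(0,5): →(0,4)(W), (0,1)(W) — all W, so L
(0,7): →(0,6)(W), (0,3)(W) — all W, so L
(1,2): →(1,1)(W), (0,1)(W) — all W, so L
(1,5): →(1,4)(W), (1,1)(W), (0,4)(W) — all W, so L
(1,7): →(1,6)(W), (1,3)(W), (0,6)(W) — all W, so L
(2,2): →(2,1)(W), (1,1)(W) — all W, so L
(2,5): →(2,4)(W), (2,1)(W), (1,4)(W) — all W, so L
(2,7): →(2,6)(W), (2,3)(W), (1,6)(W) — all W, so L
(3,2): →(3,1)(W), (2,1)(W) — all W, so L
(3,5): →(3,4)(W), (3,1)(W), (2,4)(W) — all W, so L
(3,7): →(3,6)(W), (3,3)(W), (2,6)(W) — all W, so L
(4,2): →(4,1)(W), (3,1)(W) — all W, so L
(4,5): →(4,4)(W), (4,1)(W), (3,4)(W) — all W, so L
(4,7): →(4,6)(W), (4,3)(W), (3,6)(W) — all W, so L
(5,4): →(0,4)(W), (5,3)(W), (5,0)(W), (4,3)(W) — all W, so L
(6,1): →(1,1)(W), (6,0)(W), (5,0)(W) — all W, so L
(6,3): →(1,3)(W), (6,2)(W), (5,2)(W) — all W, so L
(6,6): →(1,6)(W), (6,5)(W), (6,2)(W), (5,5)(W) — all W, so L
Every other cell has at least one move into one of the L cells above, so it is W.
L cells per row: a=0: 4, a=1: 4, a=2: 4, a=3: 4, a=4: 4, a=5: 1, a=6: 3; total 24.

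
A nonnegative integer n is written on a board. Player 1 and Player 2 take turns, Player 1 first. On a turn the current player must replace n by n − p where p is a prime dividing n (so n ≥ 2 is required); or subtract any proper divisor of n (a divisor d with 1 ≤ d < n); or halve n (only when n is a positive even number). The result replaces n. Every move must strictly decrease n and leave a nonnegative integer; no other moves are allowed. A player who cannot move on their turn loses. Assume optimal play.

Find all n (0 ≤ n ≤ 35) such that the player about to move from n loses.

0, 1, 4, 9, 14, 20, 26, 32, 35

Use the standard recursion: the mover loses at a terminal position; elsewhere, the mover wins exactly when some move hands the opponent an L position.
n=0: no move → L
n=1: no move → L
n=2: →0(L), so W
n=3: →0(L), so W
n=4: →2(W), 3(W) — all W, so L
n=5: →0(L), so W
n=6: →4(L), so W
n=7: →0(L), so W
n=8: →4(L), so W
n=9: →6(W), 8(W) — all W, so L
n=10: →9(L), so W
n=11: →0(L), so W
n=12: →9(L), so W
n=13: →0(L), so W
n=14: →7(W), 12(W), 13(W) — all W, so L
n=15: →14(L), so W
n=16: →14(L), so W
n=17: →0(L), so W
n=18: →9(L), so W
n=19: →0(L), so W
n=20: →10(W), 15(W), 16(W), 18(W), 19(W) — all W, so L
n=21: →14(L), so W
n=22: →20(L), so W
n=23: →0(L), so W
n=24: →20(L), so W
n=25: →20(L), so W
n=26: →13(W), 24(W), 25(W) — all W, so L
n=27: →26(L), so W
n=28: →14(L), so W
n=29: →0(L), so W
n=30: →20(L), so W
n=31: →0(L), so W
n=32: →16(W), 24(W), 28(W), 30(W), 31(W) — all W, so L
n=33: →32(L), so W
n=34: →32(L), so W
n=35: →28(W), 30(W), 34(W) — all W, so L
The losing starting values of n are exactly the entries labelled L in this table (9 of them).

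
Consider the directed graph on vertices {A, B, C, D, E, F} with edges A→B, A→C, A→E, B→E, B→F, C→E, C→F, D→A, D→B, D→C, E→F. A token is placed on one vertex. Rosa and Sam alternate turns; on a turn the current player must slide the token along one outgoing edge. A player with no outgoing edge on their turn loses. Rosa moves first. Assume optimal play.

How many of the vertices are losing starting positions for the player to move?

2

Classify positions by backward induction: terminal positions (no move available) are L. From any other position, the mover wins iff some move reaches an L.
Every edge goes from a vertex to one that appears earlier in the order F, E, C, B, A, D, so processing vertices in that order labels each vertex after all of its successors.
F: no outgoing edge → L
E: W (go to F, an L position)
C: W (go to F, an L position)
B: W (go to F, an L position)
A: L (options B(W), C(W), E(W) are all W)
D: W (go to A, an L position)
The L vertices are A, F; that is 2 in all.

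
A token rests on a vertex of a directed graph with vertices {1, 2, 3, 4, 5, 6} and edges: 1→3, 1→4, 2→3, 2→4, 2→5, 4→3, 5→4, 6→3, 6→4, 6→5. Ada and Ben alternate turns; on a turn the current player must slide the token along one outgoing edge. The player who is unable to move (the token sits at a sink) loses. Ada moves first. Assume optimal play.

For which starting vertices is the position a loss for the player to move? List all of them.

Label each position W (a win for the player to move) or L (a loss). A position with no legal move is L; any other position is W exactly when some move reaches an L, and L when every move reaches a W.
Every edge goes from a vertex to one that appears earlier in the order 3, 4, 5, 1, 2, 6, so processing vertices in that order labels each vertex after all of its successors.
3: no outgoing edge → L
4: can move to 3, which is L ⇒ W
5: the only move is to 4(W), a W ⇒ L
1: can move to 3, which is L ⇒ W
2: can move to 5, which is L ⇒ W
6: can move to 5, which is L ⇒ W
The losing starting vertices are exactly the entries labelled L in this table (2 of them).

3, 5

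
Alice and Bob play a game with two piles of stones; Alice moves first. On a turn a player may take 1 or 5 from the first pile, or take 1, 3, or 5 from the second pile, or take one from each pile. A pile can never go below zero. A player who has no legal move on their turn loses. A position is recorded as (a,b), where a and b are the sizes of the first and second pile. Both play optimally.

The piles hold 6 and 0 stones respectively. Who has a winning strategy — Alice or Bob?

Label each position W (a win for the player to move) or L (a loss). A position with no legal move is L; any other position is W exactly when some move reaches an L, and L when every move reaches a W.
No move ever increases a pile, so every position that can arise here has a ≤ 6 and b ≤ 0; it is enough to label the cells with 0 ≤ a ≤ 6 and 0 ≤ b ≤ 0.
Every move lowers a or b (never raises either), so fill the grid row by row in increasing a, and left to right within a row: each cell's successors are then already labelled.
      b=0
a=0:    L
a=1:    W
a=2:    L
a=3:    W
a=4:    L
a=5:    W
a=6:    L
Cells with no legal move (terminal, hence L): (0,0).
The remaining L cells, each justified by listing all of its moves:
(2,0): only reaches (1,0)(W), which is W → L
(4,0): only reaches (3,0)(W), which is W → L
(6,0): only reaches (5,0)(W), (1,0)(W), all W → L
Every other cell has at least one move into one of the L cells above, so it is W.
Every move from (6,0) reaches a W position, so the mover loses.

Bob wins.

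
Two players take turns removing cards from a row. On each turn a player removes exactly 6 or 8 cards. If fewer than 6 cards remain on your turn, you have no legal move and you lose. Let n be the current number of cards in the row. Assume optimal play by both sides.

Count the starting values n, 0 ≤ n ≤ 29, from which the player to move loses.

Build the W/L table. Terminal = L. A non-terminal position is W if it has a move to some L; otherwise it is L.
n=0: no move → L
n=1: no move → L
n=2: no move → L
n=3: no move → L
n=4: no move → L
n=5: no move → L
n=6: →0(L), so W
n=7: →1(L), so W
n=8: →2(L), so W
n=9: →3(L), so W
n=10: →4(L), so W
n=11: →5(L), so W
n=12: →4(L), so W
n=13: →5(L), so W
n=14: →8(W), 6(W) — all W, so L
n=15: →9(W), 7(W) — all W, so L
n=16: →10(W), 8(W) — all W, so L
n=17: →11(W), 9(W) — all W, so L
n=18: →12(W), 10(W) — all W, so L
n=19: →13(W), 11(W) — all W, so L
n=20: →14(L), so W
n=21: →15(L), so W
n=22: →16(L), so W
n=23: →17(L), so W
n=24: →18(L), so W
n=25: →19(L), so W
n=26: →18(L), so W
n=27: →19(L), so W
n=28: →22(W), 20(W) — all W, so L
n=29: →23(W), 21(W) — all W, so L
L entries with 0 ≤ n ≤ 29: n = 0, 1, 2, 3, 4, 5, 14, 15, 16, 17, 18, 19, 28, 29; that makes 14.

14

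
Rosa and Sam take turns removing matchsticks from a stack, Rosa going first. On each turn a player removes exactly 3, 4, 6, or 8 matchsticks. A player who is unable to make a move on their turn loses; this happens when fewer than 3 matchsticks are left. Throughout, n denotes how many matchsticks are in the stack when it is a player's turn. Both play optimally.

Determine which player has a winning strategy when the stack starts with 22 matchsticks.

Label each position W (a win for the player to move) or L (a loss). A position with no legal move is L; any other position is W exactly when some move reaches an L, and L when every move reaches a W.
n=0: no move → L
n=1: no move → L
n=2: no move → L
n=3: →0(L), so W
n=4: →1(L), so W
n=5: →2(L), so W
n=6: →2(L), so W
n=7: →1(L), so W
n=8: →2(L), so W
n=9: →1(L), so W
n=10: →2(L), so W
n=11: →8(W), 7(W), 5(W), 3(W) — all W, so L
n=12: →9(W), 8(W), 6(W), 4(W) — all W, so L
n=13: →10(W), 9(W), 7(W), 5(W) — all W, so L
n=14: →11(L), so W
n=15: →12(L), so W
n=16: →13(L), so W
n=17: →13(L), so W
n=18: →12(L), so W
n=19: →13(L), so W
n=20: →12(L), so W
n=21: →13(L), so W
n=22: →19(W), 18(W), 16(W), 14(W) — all W, so L
The starting position 22 is L: whatever Rosa does, the opponent receives a W position.

Sam wins.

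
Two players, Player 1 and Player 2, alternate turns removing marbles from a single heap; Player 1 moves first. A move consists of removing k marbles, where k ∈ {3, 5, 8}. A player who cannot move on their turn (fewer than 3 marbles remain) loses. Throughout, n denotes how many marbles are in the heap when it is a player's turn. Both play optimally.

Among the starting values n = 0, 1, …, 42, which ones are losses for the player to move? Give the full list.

0, 1, 2, 11, 12, 13, 22, 23, 24, 33, 34, 35

Build the W/L table. Terminal = L. A non-terminal position is W if it has a move to some L; otherwise it is L.
n=0: no move → L
n=1: no move → L
n=2: no move → L
n=3: can move to 0, which is L ⇒ W
n=4: can move to 1, which is L ⇒ W
n=5: can move to 2, which is L ⇒ W
n=6: can move to 1, which is L ⇒ W
n=7: can move to 2, which is L ⇒ W
n=8: can move to 0, which is L ⇒ W
n=9: can move to 1, which is L ⇒ W
n=10: can move to 2, which is L ⇒ W
n=11: moves to 8(W), 6(W), 3(W); every one is W ⇒ L
n=12: moves to 9(W), 7(W), 4(W); every one is W ⇒ L
n=13: moves to 10(W), 8(W), 5(W); every one is W ⇒ L
n=14: can move to 11, which is L ⇒ W
n=15: can move to 12, which is L ⇒ W
n=16: can move to 13, which is L ⇒ W
n=17: can move to 12, which is L ⇒ W
n=18: can move to 13, which is L ⇒ W
n=19: can move to 11, which is L ⇒ W
n=20: can move to 12, which is L ⇒ W
n=21: can move to 13, which is L ⇒ W
n=22: moves to 19(W), 17(W), 14(W); every one is W ⇒ L
n=23: moves to 20(W), 18(W), 15(W); every one is W ⇒ L
n=24: moves to 21(W), 19(W), 16(W); every one is W ⇒ L
n=25: can move to 22, which is L ⇒ W
n=26: can move to 23, which is L ⇒ W
n=27: can move to 24, which is L ⇒ W
n=28: can move to 23, which is L ⇒ W
n=29: can move to 24, which is L ⇒ W
n=30: can move to 22, which is L ⇒ W
n=31: can move to 23, which is L ⇒ W
n=32: can move to 24, which is L ⇒ W
n=33: moves to 30(W), 28(W), 25(W); every one is W ⇒ L
n=34: moves to 31(W), 29(W), 26(W); every one is W ⇒ L
n=35: moves to 32(W), 30(W), 27(W); every one is W ⇒ L
n=36: can move to 33, which is L ⇒ W
n=37: can move to 34, which is L ⇒ W
n=38: can move to 35, which is L ⇒ W
n=39: can move to 34, which is L ⇒ W
n=40: can move to 35, which is L ⇒ W
n=41: can move to 33, which is L ⇒ W
n=42: can move to 34, which is L ⇒ W
The losing starting values of n are exactly the entries labelled L in this table (12 of them).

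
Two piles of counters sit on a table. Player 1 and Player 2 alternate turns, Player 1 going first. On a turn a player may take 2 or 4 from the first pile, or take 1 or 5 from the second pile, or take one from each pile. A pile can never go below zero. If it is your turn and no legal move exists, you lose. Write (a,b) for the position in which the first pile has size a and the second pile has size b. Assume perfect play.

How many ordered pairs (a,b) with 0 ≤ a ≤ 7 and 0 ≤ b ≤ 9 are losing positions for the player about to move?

30

Build the W/L table. Terminal = L. A non-terminal position is W if it has a move to some L; otherwise it is L.
Every move lowers a or b (never raises either), so fill the grid row by row in increasing a, and left to right within a row: each cell's successors are then already labelled.
      b=0  b=1  b=2  b=3  b=4  b=5  b=6  b=7  b=8  b=9
a=0:    L    W    L    W    L    W    L    W    L    W
a=1:    L    W    L    W    L    W    L    W    L    W
a=2:    W    W    W    W    W    W    W    W    W    W
a=3:    W    L    W    L    W    L    W    L    W    L
a=4:    W    L    W    L    W    L    W    L    W    L
a=5:    W    W    W    W    W    W    W    W    W    W
a=6:    L    W    L    W    L    W    L    W    L    W
a=7:    L    W    L    W    L    W    L    W    L    W
Cells with no legal move (terminal, hence L): (0,0), (1,0).
The remaining L cells, each justified by listing all of its moves:
(0,2): L (sole option (0,1)(W) is W)
(0,4): L (sole option (0,3)(W) is W)
(0,6): L (options (0,5)(W), (0,1)(W) are all W)
(0,8): L (options (0,7)(W), (0,3)(W) are all W)
(1,2): L (options (1,1)(W), (0,1)(W) are all W)
(1,4): L (options (1,3)(W), (0,3)(W) are all W)
(1,6): L (options (1,5)(W), (1,1)(W), (0,5)(W) are all W)
(1,8): L (options (1,7)(W), (1,3)(W), (0,7)(W) are all W)
(3,1): L (options (1,1)(W), (3,0)(W), (2,0)(W) are all W)
(3,3): L (options (1,3)(W), (3,2)(W), (2,2)(W) are all W)
(3,5): L (options (1,5)(W), (3,4)(W), (3,0)(W), (2,4)(W) are all W)
(3,7): L (options (1,7)(W), (3,6)(W), (3,2)(W), (2,6)(W) are all W)
(3,9): L (options (1,9)(W), (3,8)(W), (3,4)(W), (2,8)(W) are all W)
(4,1): L (options (2,1)(W), (0,1)(W), (4,0)(W), (3,0)(W) are all W)
(4,3): L (options (2,3)(W), (0,3)(W), (4,2)(W), (3,2)(W) are all W)
(4,5): L (options (2,5)(W), (0,5)(W), (4,4)(W), (4,0)(W), (3,4)(W) are all W)
(4,7): L (options (2,7)(W), (0,7)(W), (4,6)(W), (4,2)(W), (3,6)(W) are all W)
(4,9): L (options (2,9)(W), (0,9)(W), (4,8)(W), (4,4)(W), (3,8)(W) are all W)
(6,0): L (options (4,0)(W), (2,0)(W) are all W)
(6,2): L (options (4,2)(W), (2,2)(W), (6,1)(W), (5,1)(W) are all W)
(6,4): L (options (4,4)(W), (2,4)(W), (6,3)(W), (5,3)(W) are all W)
(6,6): L (options (4,6)(W), (2,6)(W), (6,5)(W), (6,1)(W), (5,5)(W) are all W)
(6,8): L (options (4,8)(W), (2,8)(W), (6,7)(W), (6,3)(W), (5,7)(W) are all W)
(7,0): L (options (5,0)(W), (3,0)(W) are all W)
(7,2): L (options (5,2)(W), (3,2)(W), (7,1)(W), (6,1)(W) are all W)
(7,4): L (options (5,4)(W), (3,4)(W), (7,3)(W), (6,3)(W) are all W)
(7,6): L (options (5,6)(W), (3,6)(W), (7,5)(W), (7,1)(W), (6,5)(W) are all W)
(7,8): L (options (5,8)(W), (3,8)(W), (7,7)(W), (7,3)(W), (6,7)(W) are all W)
Every other cell has at least one move into one of the L cells above, so it is W.
L cells per row: a=0: 5, a=1: 5, a=2: 0, a=3: 5, a=4: 5, a=5: 0, a=6: 5, a=7: 5; total 30.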